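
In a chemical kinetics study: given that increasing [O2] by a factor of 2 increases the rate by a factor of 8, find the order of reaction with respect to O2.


rate ∝ [O2]^n
2^n = 8 → n = 3
Order in O2: 3

3


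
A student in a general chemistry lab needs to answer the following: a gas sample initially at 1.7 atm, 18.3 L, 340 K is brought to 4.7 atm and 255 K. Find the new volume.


P1V1/T1 = P2V2/T2
V2 = P1V1T2/(T1P2)
= 1.7×18.3×255/(340×4.7)
= 4.964 L

4.964 L


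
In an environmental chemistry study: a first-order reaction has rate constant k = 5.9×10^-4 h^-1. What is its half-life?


t½ = ln2/k = 0.693147/(5.9×10^-4 h^-1)
= 1175 h

1175 h


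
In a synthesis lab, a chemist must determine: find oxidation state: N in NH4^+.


x + 4(+1) = +1, so x = -3
Oxidation number: -3

-3


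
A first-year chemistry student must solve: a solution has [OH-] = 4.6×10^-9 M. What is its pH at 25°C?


pOH = -log10([OH-]) = -log10(4.6×10^-9)
= 9 - log10(4.6) = 8.34
pH = 14 - pOH = 14 - 8.34 = 5.66

5.66


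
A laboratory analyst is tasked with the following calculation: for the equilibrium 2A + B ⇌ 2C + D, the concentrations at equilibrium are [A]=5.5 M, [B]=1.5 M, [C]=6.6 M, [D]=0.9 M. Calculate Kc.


Kc = [C]^2[D]/([A]^2[B])
= (6.6^2 × 0.9^1)/(5.5^2 × 1.5^1)
= 39.204/45.375
= 0.8640

0.8640


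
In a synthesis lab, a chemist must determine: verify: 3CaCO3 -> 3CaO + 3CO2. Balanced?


Equation: 3CaCO3 -> 3CaO + 3CO2
Check atoms: C: 3=3, Ca: 3=3, O: 9=9
Balanced

Yes, balanced


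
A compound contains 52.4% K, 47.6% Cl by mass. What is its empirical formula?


Assume 100 g sample. Moles of each element:
  K: 52.4/39.1 = 1.34 mol
  Cl: 47.6/35.45 = 1.343 mol
Divide by smallest (1.34):
  K: 1.34/1.34 = 1.0
  Cl: 1.343/1.34 = 1.0
Empirical formula: KCl

KCl


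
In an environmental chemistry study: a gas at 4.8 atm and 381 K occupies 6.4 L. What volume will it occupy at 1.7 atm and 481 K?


P1V1/T1 = P2V2/T2
V2 = P1V1T2/(T1P2)
= 4.8×6.4×481/(381×1.7)
= 22.814 L

22.814 L


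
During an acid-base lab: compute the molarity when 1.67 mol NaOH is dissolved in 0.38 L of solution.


M = n/V = 1.67/0.38 = 4.395 mol/L

4.395 M


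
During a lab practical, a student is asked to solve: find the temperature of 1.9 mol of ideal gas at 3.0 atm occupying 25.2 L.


PV = nRT  (R = 0.08206 L·atm/(mol·K))
T = PV/(nR) = 3.0×25.2/(1.9×0.08206)
= 75.60/0.155914
= 484.88 K

484.88 K


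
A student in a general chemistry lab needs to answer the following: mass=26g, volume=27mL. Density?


ρ = mass/volume
= 26/27
= 0.963 g/mL

0.963 g/mL


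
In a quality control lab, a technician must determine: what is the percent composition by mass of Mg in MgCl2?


M(MgCl2) = 1×24.31 + 2×35.45 = 95.21 g/mol
Mass of Mg = 1 × 24.31 = 24.31 g/mol
% Mg = 24.31/95.21 × 100 = 25.53%

25.53%


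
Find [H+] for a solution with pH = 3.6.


[H+] = 10^(-pH) = 10^(-3.6)
= 2.51×10^-4 M

2.51×10^-4 M


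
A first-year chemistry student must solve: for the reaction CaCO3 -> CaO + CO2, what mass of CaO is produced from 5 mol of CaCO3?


Mole ratio CaO:CaCO3 = 1:1
n(CaO) = 5 × 1/1 = 5.000 mol
mass = 5.000 × 56.08 = 280.4 g

280.4 g


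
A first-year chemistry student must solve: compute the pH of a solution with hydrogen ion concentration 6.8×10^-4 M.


pH = -log10([H+]) = -log10(6.8×10^-4)
= 4 - log10(6.8)
= 4 - 0.83
= 3.17

3.17


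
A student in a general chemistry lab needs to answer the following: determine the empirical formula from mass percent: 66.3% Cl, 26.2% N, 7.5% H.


Assume 100 g sample. Moles of each element:
  Cl: 66.3/35.45 = 1.87 mol
  N: 26.2/14.01 = 1.87 mol
  H: 7.5/1.008 = 7.44 mol
Divide by smallest (1.87):
  Cl: 1.87/1.87 = 1.0
  N: 1.87/1.87 = 1.0
  H: 7.44/1.87 = 3.98
Empirical formula: NH4Cl

NH4Cl


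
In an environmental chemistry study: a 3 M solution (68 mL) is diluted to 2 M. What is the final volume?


C1V1 = C2V2
3 × 68 = 2 × V2
V2 = 204/2 = 102.0 mL

102.0 mL


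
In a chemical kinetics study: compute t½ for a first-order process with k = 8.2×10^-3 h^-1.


t½ = ln2/k = 0.693147/(8.2×10^-3 h^-1)
= 84.53 h

84.53 h


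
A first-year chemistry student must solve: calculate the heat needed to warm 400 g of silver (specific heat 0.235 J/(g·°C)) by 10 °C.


q = mcΔT = 400 × 0.235 × 10
= 940.00 J

940.00 J


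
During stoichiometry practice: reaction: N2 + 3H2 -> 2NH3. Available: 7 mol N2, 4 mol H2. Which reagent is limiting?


Mole ratio available / coefficient:
  N2: 7/1 = 7.000
  H2: 4/3 = 1.333
Smaller ratio is limiting.

H2


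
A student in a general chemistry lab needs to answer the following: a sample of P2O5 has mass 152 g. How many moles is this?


M(P2O5) = 141.94 g/mol
n = mass/M = 152/141.94 = 1.0709 mol

1.0709 mol


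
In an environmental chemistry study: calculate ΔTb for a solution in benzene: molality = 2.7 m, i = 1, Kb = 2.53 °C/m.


ΔTb = Kb × m × i
= 2.53 × 2.7 × 1
= 6.831 °C

6.831 °C


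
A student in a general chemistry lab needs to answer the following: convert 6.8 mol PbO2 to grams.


M(PbO2) = 239.2 g/mol
mass = n × M = 6.8 × 239.2 = 1626.56 g

1626.56 g


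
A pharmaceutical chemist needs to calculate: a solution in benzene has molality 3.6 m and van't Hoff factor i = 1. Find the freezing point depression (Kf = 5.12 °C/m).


ΔTf = Kf × m × i
= 5.12 × 3.6 × 1
= 18.432 °C

18.432 °C


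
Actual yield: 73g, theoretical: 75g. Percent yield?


% yield = actual/theoretical × 100
= 73/75 × 100
= 97.33%

97.33%


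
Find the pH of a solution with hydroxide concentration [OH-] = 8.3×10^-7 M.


pOH = -log10([OH-]) = -log10(8.3×10^-7)
= 7 - log10(8.3) = 6.08
pH = 14 - pOH = 14 - 6.08 = 7.92

7.92


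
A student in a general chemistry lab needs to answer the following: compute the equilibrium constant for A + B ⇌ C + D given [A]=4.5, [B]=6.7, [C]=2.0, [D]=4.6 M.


Kc = [C][D]/([A][B])
= (2.0^1 × 4.6^1)/(4.5^1 × 6.7^1)
= 9.2/30.15
= 0.3051

0.3051


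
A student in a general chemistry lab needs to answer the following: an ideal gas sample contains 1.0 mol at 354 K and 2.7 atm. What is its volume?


PV = nRT  (R = 0.08206 L·atm/(mol·K))
V = nRT/P = 1.0×0.08206×354/2.7
= 10.759 L

10.759 L


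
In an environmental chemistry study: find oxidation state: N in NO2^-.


x + 2(-2) = -1, so x = +3
Oxidation number: +3

+3


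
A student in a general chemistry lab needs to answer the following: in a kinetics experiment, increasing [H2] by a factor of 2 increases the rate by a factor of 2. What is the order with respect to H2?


rate ∝ [H2]^n
2^n = 2 → n = 1
Order in H2: 1

1


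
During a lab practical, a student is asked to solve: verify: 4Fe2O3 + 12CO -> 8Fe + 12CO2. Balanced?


Equation: 4Fe2O3 + 12CO -> 8Fe + 12CO2
Check atoms: C: 12=12, Fe: 8=8, O: 24=24
Balanced

Yes, balanced


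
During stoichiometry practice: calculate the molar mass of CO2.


M(CO2) = 1×12.01 + 2×16.0
= 12.01 + 32.0
= 44.01 g/mol

44.01 g/mol


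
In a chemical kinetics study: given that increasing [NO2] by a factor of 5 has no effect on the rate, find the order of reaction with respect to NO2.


rate ∝ [NO2]^n
rate ∝ [NO2]^0
Order in NO2: 0

0


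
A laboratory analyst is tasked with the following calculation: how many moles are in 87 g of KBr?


M(KBr) = 119.0 g/mol
n = mass/M = 87/119.0 = 0.7311 mol

0.7311 mol


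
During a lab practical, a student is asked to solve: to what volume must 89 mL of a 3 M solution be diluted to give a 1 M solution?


C1V1 = C2V2
3 × 89 = 1 × V2
V2 = 267/1 = 267.0 mL

267.0 mL


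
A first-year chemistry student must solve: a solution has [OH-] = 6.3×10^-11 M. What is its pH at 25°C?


pOH = -log10([OH-]) = -log10(6.3×10^-11)
= 11 - log10(6.3) = 10.2
pH = 14 - pOH = 14 - 10.2 = 3.8

3.8


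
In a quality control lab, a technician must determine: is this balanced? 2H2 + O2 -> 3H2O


Equation: 2H2 + O2 -> 3H2O
Check atoms: H: 4≠6, O: 2≠3
Not balanced

No, not balanced


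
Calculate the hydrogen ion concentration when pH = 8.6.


[H+] = 10^(-pH) = 10^(-8.6)
= 2.51×10^-9 M

2.51×10^-9 M


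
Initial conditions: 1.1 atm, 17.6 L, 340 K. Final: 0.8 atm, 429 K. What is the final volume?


P1V1/T1 = P2V2/T2
V2 = P1V1T2/(T1P2)
= 1.1×17.6×429/(340×0.8)
= 30.535 L

30.535 L


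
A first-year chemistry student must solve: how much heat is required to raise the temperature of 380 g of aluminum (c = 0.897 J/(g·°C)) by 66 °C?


q = mcΔT = 380 × 0.897 × 66
= 22496.76 J

22496.76 J


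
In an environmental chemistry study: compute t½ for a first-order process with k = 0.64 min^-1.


t½ = ln2/k = 0.693147/(0.64 min^-1)
= 1.083 min

1.083 min


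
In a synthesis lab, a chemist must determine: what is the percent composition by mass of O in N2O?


M(N2O) = 2×14.01 + 1×16.0 = 44.02 g/mol
Mass of O = 1 × 16.0 = 16.00 g/mol
% O = 16.00/44.02 × 100 = 36.35%

36.35%


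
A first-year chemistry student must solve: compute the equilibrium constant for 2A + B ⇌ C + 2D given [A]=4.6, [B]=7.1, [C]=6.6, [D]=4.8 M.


Kc = [C][D]^2/([A]^2[B])
= (6.6^1 × 4.8^2)/(4.6^2 × 7.1^1)
= 152.064/150.236
= 1.012

1.012


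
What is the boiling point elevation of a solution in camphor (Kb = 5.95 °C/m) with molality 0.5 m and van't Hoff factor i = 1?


ΔTb = Kb × m × i
= 5.95 × 0.5 × 1
= 2.975 °C

2.975 °C


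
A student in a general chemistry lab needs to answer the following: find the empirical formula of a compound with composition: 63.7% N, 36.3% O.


Assume 100 g sample. Moles of each element:
  N: 63.7/14.01 = 4.547 mol
  O: 36.3/16.0 = 2.269 mol
Divide by smallest (2.269):
  N: 4.547/2.269 = 2.0
  O: 2.269/2.269 = 1.0
Empirical formula: N2O

N2O


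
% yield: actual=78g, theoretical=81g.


% yield = actual/theoretical × 100
= 78/81 × 100
= 96.3%

96.3%


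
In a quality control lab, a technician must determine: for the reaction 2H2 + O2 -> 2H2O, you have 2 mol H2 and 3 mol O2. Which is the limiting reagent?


Mole ratio available / coefficient:
  H2: 2/2 = 1.000
  O2: 3/1 = 3.000
Smaller ratio is limiting.

H2


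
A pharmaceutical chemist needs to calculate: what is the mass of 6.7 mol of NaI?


M(NaI) = 149.89 g/mol
mass = n × M = 6.7 × 149.89 = 1004.26 g

1004.26 g


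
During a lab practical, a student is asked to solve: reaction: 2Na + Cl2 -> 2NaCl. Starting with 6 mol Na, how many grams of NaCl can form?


Mole ratio NaCl:Na = 2:2
n(NaCl) = 6 × 2/2 = 6.000 mol
mass = 6.000 × 58.44 = 350.64 g

350.64 g


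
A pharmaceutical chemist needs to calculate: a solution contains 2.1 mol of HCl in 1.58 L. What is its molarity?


M = n/V = 2.1/1.58 = 1.329 mol/L

1.329 M


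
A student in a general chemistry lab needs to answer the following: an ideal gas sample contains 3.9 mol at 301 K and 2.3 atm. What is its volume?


PV = nRT  (R = 0.08206 L·atm/(mol·K))
V = nRT/P = 3.9×0.08206×301/2.3
= 41.883 L

41.883 L


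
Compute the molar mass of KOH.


M(KOH) = 1×39.1 + 1×16.0 + 1×1.008
= 39.1 + 16.0 + 1.01
= 56.11 g/mol

56.11 g/mol


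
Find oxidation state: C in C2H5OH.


2x + 6(+1) + (-2) = 0, so x = -2
Oxidation number: -2

-2


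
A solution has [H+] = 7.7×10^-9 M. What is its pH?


pH = -log10([H+]) = -log10(7.7×10^-9)
= 9 - log10(7.7)
= 9 - 0.89
= 8.11

8.11


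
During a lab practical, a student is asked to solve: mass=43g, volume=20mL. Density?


ρ = mass/volume
= 43/20
= 2.15 g/mL

2.15 g/mL


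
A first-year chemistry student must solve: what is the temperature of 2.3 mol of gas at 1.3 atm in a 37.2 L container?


PV = nRT  (R = 0.08206 L·atm/(mol·K))
T = PV/(nR) = 1.3×37.2/(2.3×0.08206)
= 48.36/0.188738
= 256.23 K

256.23 K


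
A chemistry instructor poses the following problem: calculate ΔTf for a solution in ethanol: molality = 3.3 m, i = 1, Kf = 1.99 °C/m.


ΔTf = Kf × m × i
= 1.99 × 3.3 × 1
= 6.567 °C

6.567 °C


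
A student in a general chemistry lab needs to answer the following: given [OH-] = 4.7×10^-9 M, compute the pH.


pOH = -log10([OH-]) = -log10(4.7×10^-9)
= 9 - log10(4.7) = 8.33
pH = 14 - pOH = 14 - 8.33 = 5.67

5.67


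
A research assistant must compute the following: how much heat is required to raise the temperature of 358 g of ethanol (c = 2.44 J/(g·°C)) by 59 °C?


q = mcΔT = 358 × 2.44 × 59
= 51537.68 J

51537.68 J


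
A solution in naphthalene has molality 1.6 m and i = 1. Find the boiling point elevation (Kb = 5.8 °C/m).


ΔTb = Kb × m × i
= 5.8 × 1.6 × 1
= 9.28 °C

9.28 °C


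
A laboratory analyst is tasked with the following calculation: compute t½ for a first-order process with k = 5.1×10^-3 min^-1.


t½ = ln2/k = 0.693147/(5.1×10^-3 min^-1)
= 135.9 min

135.9 min


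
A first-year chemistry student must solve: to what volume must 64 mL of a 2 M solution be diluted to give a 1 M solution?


C1V1 = C2V2
2 × 64 = 1 × V2
V2 = 128/1 = 128.0 mL

128.0 mL


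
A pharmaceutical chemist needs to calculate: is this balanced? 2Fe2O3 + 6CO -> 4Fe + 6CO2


Equation: 2Fe2O3 + 6CO -> 4Fe + 6CO2
Check atoms: C: 6=6, Fe: 4=4, O: 12=12
Balanced

Yes, balanced


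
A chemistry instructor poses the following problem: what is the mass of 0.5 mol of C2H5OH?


M(C2H5OH) = 46.07 g/mol
mass = n × M = 0.5 × 46.07 = 23.04 g

23.04 g


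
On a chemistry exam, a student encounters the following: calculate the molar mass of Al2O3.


M(Al2O3) = 2×26.98 + 3×16.0
= 53.96 + 48.0
= 101.96 g/mol

101.96 g/mol


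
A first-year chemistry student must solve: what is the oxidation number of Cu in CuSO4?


Sulfate is -2, so Cu = +2
Oxidation number: +2

+2


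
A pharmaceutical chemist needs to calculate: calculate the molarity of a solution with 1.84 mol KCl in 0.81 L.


M = n/V = 1.84/0.81 = 2.272 mol/L

2.272 M


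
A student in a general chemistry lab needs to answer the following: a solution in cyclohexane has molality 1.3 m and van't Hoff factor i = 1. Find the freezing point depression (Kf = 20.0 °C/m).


ΔTf = Kf × m × i
= 20.0 × 1.3 × 1
= 26.0 °C

26.0 °C


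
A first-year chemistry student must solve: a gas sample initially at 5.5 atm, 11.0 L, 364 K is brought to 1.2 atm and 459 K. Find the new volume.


P1V1/T1 = P2V2/T2
V2 = P1V1T2/(T1P2)
= 5.5×11.0×459/(364×1.2)
= 63.575 L

63.575 L


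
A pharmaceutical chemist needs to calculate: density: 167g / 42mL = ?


ρ = mass/volume
= 167/42
= 3.976 g/mL

3.976 g/mL


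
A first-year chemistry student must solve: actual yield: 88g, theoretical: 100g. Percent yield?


% yield = actual/theoretical × 100
= 88/100 × 100
= 88.0%

88.0%


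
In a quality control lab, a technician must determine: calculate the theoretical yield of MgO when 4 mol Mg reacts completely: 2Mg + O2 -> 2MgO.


Mole ratio MgO:Mg = 2:2
n(MgO) = 4 × 2/2 = 4.000 mol
mass = 4.000 × 40.31 = 161.24 g

161.24 g


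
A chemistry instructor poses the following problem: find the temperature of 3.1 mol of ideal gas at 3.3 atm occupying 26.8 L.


PV = nRT  (R = 0.08206 L·atm/(mol·K))
T = PV/(nR) = 3.3×26.8/(3.1×0.08206)
= 88.44/0.254386
= 347.66 K

347.66 K


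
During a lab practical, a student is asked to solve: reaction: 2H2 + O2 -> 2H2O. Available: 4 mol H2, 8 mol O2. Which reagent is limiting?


Mole ratio available / coefficient:
  H2: 4/2 = 2.000
  O2: 8/1 = 8.000
Smaller ratio is limiting.

H2


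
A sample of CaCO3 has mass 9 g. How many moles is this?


M(CaCO3) = 100.09 g/mol
n = mass/M = 9/100.09 = 0.0899 mol

0.0899 mol


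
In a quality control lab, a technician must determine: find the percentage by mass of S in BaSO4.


M(BaSO4) = 1×137.33 + 1×32.07 + 4×16.0 = 233.40 g/mol
Mass of S = 1 × 32.07 = 32.07 g/mol
% S = 32.07/233.40 × 100 = 13.74%

13.74%


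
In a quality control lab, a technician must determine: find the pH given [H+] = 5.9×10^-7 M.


pH = -log10([H+]) = -log10(5.9×10^-7)
= 7 - log10(5.9)
= 7 - 0.77
= 6.23

6.23


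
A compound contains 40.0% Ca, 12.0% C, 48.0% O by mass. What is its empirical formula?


Assume 100 g sample. Moles of each element:
  Ca: 40.0/40.08 = 0.998 mol
  C: 12.0/12.01 = 0.999 mol
  O: 48.0/16.0 = 3.0 mol
Divide by smallest (0.998):
  Ca: 0.998/0.998 = 1.0
  C: 0.999/0.998 = 1.0
  O: 3.0/0.998 = 3.01
Empirical formula: CaCO3

CaCO3


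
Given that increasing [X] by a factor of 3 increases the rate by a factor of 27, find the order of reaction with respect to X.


rate ∝ [X]^n
3^n = 27 → n = 3
Order in X: 3

3


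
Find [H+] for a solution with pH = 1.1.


[H+] = 10^(-pH) = 10^(-1.1)
= 7.94×10^-2 M

7.94×10^-2 M


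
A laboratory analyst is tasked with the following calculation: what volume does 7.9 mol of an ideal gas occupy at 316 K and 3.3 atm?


PV = nRT  (R = 0.08206 L·atm/(mol·K))
V = nRT/P = 7.9×0.08206×316/3.3
= 62.077 L

62.077 L


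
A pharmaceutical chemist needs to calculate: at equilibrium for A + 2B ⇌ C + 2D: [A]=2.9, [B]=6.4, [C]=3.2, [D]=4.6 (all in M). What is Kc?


Kc = [C][D]^2/([A][B]^2)
= (3.2^1 × 4.6^2)/(2.9^1 × 6.4^2)
= 67.712/118.784
= 0.5700

0.5700


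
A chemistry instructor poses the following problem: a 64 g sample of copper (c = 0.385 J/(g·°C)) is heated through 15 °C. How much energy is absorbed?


q = mcΔT = 64 × 0.385 × 15
= 369.60 J

369.60 J


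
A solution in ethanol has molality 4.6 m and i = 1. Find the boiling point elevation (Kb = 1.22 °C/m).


ΔTb = Kb × m × i
= 1.22 × 4.6 × 1
= 5.612 °C

5.612 °C


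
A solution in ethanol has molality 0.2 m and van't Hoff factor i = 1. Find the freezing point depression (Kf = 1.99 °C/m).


ΔTf = Kf × m × i
= 1.99 × 0.2 × 1
= 0.398 °C

0.398 °C


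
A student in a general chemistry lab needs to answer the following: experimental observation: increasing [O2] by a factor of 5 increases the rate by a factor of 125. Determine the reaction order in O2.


rate ∝ [O2]^n
5^n = 125 → n = 3
Order in O2: 3

3


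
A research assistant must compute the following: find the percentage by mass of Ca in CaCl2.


M(CaCl2) = 1×40.08 + 2×35.45 = 110.98 g/mol
Mass of Ca = 1 × 40.08 = 40.08 g/mol
% Ca = 40.08/110.98 × 100 = 36.11%

36.11%


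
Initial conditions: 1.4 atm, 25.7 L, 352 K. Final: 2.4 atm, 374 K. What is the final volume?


P1V1/T1 = P2V2/T2
V2 = P1V1T2/(T1P2)
= 1.4×25.7×374/(352×2.4)
= 15.929 L

15.929 L


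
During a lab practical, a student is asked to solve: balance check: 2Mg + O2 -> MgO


Equation: 2Mg + O2 -> MgO
Check atoms: Mg: 2≠1, O: 2≠1
Not balanced

No, not balanced


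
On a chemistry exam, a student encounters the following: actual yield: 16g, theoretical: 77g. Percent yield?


% yield = actual/theoretical × 100
= 16/77 × 100
= 20.78%

20.78%


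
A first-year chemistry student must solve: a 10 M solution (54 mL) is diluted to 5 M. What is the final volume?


C1V1 = C2V2
10 × 54 = 5 × V2
V2 = 540/5 = 108.0 mL

108.0 mL


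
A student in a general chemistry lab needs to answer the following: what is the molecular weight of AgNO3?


M(AgNO3) = 1×107.87 + 1×14.01 + 3×16.0
= 107.87 + 14.01 + 48.0
= 169.88 g/mol

169.88 g/mol


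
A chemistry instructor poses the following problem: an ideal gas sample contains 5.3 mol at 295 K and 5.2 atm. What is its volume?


PV = nRT  (R = 0.08206 L·atm/(mol·K))
V = nRT/P = 5.3×0.08206×295/5.2
= 24.673 L

24.673 L


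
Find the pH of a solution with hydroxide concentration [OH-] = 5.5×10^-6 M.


pOH = -log10([OH-]) = -log10(5.5×10^-6)
= 6 - log10(5.5) = 5.26
pH = 14 - pOH = 14 - 5.26 = 8.74

8.74


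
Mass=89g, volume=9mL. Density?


ρ = mass/volume
= 89/9
= 9.889 g/mL

9.889 g/mL


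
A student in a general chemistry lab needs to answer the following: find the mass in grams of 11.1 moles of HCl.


M(HCl) = 36.46 g/mol
mass = n × M = 11.1 × 36.46 = 404.71 g

404.71 g


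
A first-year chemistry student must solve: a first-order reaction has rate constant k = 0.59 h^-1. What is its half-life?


t½ = ln2/k = 0.693147/(0.59 h^-1)
= 1.175 h

1.175 h


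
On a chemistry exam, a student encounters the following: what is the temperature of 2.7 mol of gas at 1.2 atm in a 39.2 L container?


PV = nRT  (R = 0.08206 L·atm/(mol·K))
T = PV/(nR) = 1.2×39.2/(2.7×0.08206)
= 47.04/0.221562
= 212.31 K

212.31 K


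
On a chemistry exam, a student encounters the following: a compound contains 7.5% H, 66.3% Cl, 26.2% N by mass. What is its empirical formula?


Assume 100 g sample. Moles of each element:
  H: 7.5/1.008 = 7.44 mol
  Cl: 66.3/35.45 = 1.87 mol
  N: 26.2/14.01 = 1.87 mol
Divide by smallest (1.87):
  H: 7.44/1.87 = 3.98
  Cl: 1.87/1.87 = 1.0
  N: 1.87/1.87 = 1.0
Empirical formula: NH4Cl

NH4Cl


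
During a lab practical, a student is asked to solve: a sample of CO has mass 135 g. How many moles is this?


M(CO) = 28.01 g/mol
n = mass/M = 135/28.01 = 4.8197 mol

4.8197 mol


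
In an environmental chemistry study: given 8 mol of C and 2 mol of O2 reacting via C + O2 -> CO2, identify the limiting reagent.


Mole ratio available / coefficient:
  C: 8/1 = 8.000
  O2: 2/1 = 2.000
Smaller ratio is limiting.

O2


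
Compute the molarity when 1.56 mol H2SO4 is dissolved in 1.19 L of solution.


M = n/V = 1.56/1.19 = 1.311 mol/L

1.311 M


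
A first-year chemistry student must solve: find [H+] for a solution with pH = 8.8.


[H+] = 10^(-pH) = 10^(-8.8)
= 1.58×10^-9 M

1.58×10^-9 M


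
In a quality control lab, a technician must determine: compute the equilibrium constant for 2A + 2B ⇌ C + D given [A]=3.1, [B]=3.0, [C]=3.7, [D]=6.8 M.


Kc = [C][D]/([A]^2[B]^2)
= (3.7^1 × 6.8^1)/(3.1^2 × 3.0^2)
= 25.16/86.49
= 0.2909

0.2909


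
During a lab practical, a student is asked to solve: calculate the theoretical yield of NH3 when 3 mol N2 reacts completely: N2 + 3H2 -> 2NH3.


Mole ratio NH3:N2 = 2:1
n(NH3) = 3 × 2/1 = 6.000 mol
mass = 6.000 × 17.03 = 102.18 g

102.18 g


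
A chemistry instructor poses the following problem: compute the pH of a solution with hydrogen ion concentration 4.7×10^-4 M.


pH = -log10([H+]) = -log10(4.7×10^-4)
= 4 - log10(4.7)
= 4 - 0.67
= 3.33

3.33


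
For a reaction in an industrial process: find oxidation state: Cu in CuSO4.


Sulfate is -2, so Cu = +2
Oxidation number: +2

+2


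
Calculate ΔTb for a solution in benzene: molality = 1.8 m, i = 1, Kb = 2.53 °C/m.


ΔTb = Kb × m × i
= 2.53 × 1.8 × 1
= 4.554 °C

4.554 °C


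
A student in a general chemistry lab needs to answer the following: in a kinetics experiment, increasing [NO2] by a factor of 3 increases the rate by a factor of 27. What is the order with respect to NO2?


rate ∝ [NO2]^n
3^n = 27 → n = 3
Order in NO2: 3

3


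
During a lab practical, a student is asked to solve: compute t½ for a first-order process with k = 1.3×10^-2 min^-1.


t½ = ln2/k = 0.693147/(1.3×10^-2 min^-1)
= 53.32 min

53.32 min


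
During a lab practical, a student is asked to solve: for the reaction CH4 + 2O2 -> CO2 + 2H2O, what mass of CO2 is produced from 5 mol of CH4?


Mole ratio CO2:CH4 = 1:1
n(CO2) = 5 × 1/1 = 5.000 mol
mass = 5.000 × 44.01 = 220.05 g

220.05 g


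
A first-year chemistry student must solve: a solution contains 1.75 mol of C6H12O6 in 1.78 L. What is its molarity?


M = n/V = 1.75/1.78 = 0.983 mol/L

0.983 M


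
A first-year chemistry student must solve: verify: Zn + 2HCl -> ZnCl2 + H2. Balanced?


Equation: Zn + 2HCl -> ZnCl2 + H2
Check atoms: Cl: 2=2, H: 2=2, Zn: 1=1
Balanced

Yes, balanced


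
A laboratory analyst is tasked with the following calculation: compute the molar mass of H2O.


M(H2O) = 2×1.008 + 1×16.0
= 2.02 + 16.0
= 18.02 g/mol

18.02 g/mol


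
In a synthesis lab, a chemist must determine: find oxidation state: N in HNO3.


(+1) + x + 3(-2) = 0, so x = +5
Oxidation number: +5

+5


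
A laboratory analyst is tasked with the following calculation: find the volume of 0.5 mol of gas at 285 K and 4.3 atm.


PV = nRT  (R = 0.08206 L·atm/(mol·K))
V = nRT/P = 0.5×0.08206×285/4.3
= 2.719 L

2.719 L


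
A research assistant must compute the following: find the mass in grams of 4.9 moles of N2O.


M(N2O) = 44.02 g/mol
mass = n × M = 4.9 × 44.02 = 215.70 g

215.70 g


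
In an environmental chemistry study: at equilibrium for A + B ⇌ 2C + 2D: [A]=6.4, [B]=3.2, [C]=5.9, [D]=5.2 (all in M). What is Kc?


Kc = [C]^2[D]^2/([A][B])
= (5.9^2 × 5.2^2)/(6.4^1 × 3.2^1)
= 941.2624/20.48
= 45.96

45.96


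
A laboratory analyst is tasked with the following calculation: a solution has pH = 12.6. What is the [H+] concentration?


[H+] = 10^(-pH) = 10^(-12.6)
= 2.51×10^-13 M

2.51×10^-13 M


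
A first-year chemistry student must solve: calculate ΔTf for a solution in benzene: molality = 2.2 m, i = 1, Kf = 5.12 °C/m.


ΔTf = Kf × m × i
= 5.12 × 2.2 × 1
= 11.264 °C

11.264 °C


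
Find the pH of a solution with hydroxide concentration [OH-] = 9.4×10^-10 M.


pOH = -log10([OH-]) = -log10(9.4×10^-10)
= 10 - log10(9.4) = 9.03
pH = 14 - pOH = 14 - 9.03 = 4.97

4.97


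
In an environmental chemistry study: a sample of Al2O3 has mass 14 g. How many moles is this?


M(Al2O3) = 101.96 g/mol
n = mass/M = 14/101.96 = 0.1373 mol

0.1373 mol


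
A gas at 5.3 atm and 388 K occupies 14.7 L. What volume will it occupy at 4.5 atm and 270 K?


P1V1/T1 = P2V2/T2
V2 = P1V1T2/(T1P2)
= 5.3×14.7×270/(388×4.5)
= 12.048 L

12.048 L


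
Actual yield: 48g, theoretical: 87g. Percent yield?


% yield = actual/theoretical × 100
= 48/87 × 100
= 55.17%

55.17%


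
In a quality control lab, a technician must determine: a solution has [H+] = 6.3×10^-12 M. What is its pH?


pH = -log10([H+]) = -log10(6.3×10^-12)
= 12 - log10(6.3)
= 12 - 0.8
= 11.2

11.2


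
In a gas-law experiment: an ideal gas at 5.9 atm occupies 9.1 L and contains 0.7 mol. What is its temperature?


PV = nRT  (R = 0.08206 L·atm/(mol·K))
T = PV/(nR) = 5.9×9.1/(0.7×0.08206)
= 53.69/0.057442
= 934.68 K

934.68 K


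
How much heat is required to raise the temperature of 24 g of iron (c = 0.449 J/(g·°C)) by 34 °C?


q = mcΔT = 24 × 0.449 × 34
= 366.38 J

366.38 J


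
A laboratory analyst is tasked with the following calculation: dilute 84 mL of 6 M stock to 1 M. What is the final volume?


C1V1 = C2V2
6 × 84 = 1 × V2
V2 = 504/1 = 504.0 mL

504.0 mL


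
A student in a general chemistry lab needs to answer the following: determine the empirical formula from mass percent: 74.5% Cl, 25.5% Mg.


Assume 100 g sample. Moles of each element:
  Cl: 74.5/35.45 = 2.102 mol
  Mg: 25.5/24.31 = 1.049 mol
Divide by smallest (1.049):
  Cl: 2.102/1.049 = 2.0
  Mg: 1.049/1.049 = 1.0
Empirical formula: MgCl2

MgCl2


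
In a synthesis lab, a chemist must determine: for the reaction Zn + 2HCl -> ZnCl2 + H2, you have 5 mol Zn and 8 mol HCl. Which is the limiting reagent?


Mole ratio available / coefficient:
  Zn: 5/1 = 5.000
  HCl: 8/2 = 4.000
Smaller ratio is limiting.

HCl


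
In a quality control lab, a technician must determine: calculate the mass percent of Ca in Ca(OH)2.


M(Ca(OH)2) = 1×40.08 + 2×16.0 + 2×1.008 = 74.096 g/mol
Mass of Ca = 1 × 40.08 = 40.08 g/mol
% Ca = 40.08/74.096 × 100 = 54.09%

54.09%


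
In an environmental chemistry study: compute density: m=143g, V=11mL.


ρ = mass/volume
= 143/11
= 13.0 g/mL

13.0 g/mL


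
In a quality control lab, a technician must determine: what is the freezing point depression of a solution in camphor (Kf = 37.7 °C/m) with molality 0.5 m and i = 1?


ΔTf = Kf × m × i
= 37.7 × 0.5 × 1
= 18.85 °C

18.85 °C


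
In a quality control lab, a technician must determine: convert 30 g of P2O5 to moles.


M(P2O5) = 141.94 g/mol
n = mass/M = 30/141.94 = 0.2114 mol

0.2114 mol


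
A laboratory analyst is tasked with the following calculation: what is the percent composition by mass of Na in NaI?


M(NaI) = 1×22.99 + 1×126.9 = 149.89 g/mol
Mass of Na = 1 × 22.99 = 22.99 g/mol
% Na = 22.99/149.89 × 100 = 15.34%

15.34%


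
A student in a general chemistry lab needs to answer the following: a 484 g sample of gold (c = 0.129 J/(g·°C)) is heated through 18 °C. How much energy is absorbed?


q = mcΔT = 484 × 0.129 × 18
= 1123.85 J

1123.85 J


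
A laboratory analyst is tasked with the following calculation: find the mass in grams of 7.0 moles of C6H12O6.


M(C6H12O6) = 180.16 g/mol
mass = n × M = 7.0 × 180.16 = 1261.12 g

1261.12 g


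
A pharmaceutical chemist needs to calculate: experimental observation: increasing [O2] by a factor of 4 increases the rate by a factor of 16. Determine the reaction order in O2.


rate ∝ [O2]^n
4^n = 16 → n = 2
Order in O2: 2

2


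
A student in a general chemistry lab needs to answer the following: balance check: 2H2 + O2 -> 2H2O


Equation: 2H2 + O2 -> 2H2O
Check atoms: H: 4=4, O: 2=2
Balanced

Yes, balanced


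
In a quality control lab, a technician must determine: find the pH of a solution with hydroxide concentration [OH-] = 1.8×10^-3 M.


pOH = -log10([OH-]) = -log10(1.8×10^-3)
= 3 - log10(1.8) = 2.74
pH = 14 - pOH = 14 - 2.74 = 11.26

11.26


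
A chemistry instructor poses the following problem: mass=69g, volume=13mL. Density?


ρ = mass/volume
= 69/13
= 5.308 g/mL

5.308 g/mL


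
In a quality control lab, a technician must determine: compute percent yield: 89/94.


% yield = actual/theoretical × 100
= 89/94 × 100
= 94.68%

94.68%


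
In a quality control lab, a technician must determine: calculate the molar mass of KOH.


M(KOH) = 1×39.1 + 1×16.0 + 1×1.008
= 39.1 + 16.0 + 1.01
= 56.11 g/mol

56.11 g/mol


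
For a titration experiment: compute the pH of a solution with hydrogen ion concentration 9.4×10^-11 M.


pH = -log10([H+]) = -log10(9.4×10^-11)
= 11 - log10(9.4)
= 11 - 0.97
= 10.03

10.03


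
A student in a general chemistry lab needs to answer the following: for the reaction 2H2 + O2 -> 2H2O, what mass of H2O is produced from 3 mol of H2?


Mole ratio H2O:H2 = 2:2
n(H2O) = 3 × 2/2 = 3.000 mol
mass = 3.000 × 18.02 = 54.06 g

54.06 g


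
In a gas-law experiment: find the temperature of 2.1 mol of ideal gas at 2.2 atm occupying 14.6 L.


PV = nRT  (R = 0.08206 L·atm/(mol·K))
T = PV/(nR) = 2.2×14.6/(2.1×0.08206)
= 32.12/0.172326
= 186.39 K

186.39 K


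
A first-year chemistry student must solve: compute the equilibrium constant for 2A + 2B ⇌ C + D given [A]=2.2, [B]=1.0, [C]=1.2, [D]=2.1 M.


Kc = [C][D]/([A]^2[B]^2)
= (1.2^1 × 2.1^1)/(2.2^2 × 1.0^2)
= 2.52/4.84
= 0.5207

0.5207


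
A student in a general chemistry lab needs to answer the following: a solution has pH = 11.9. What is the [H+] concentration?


[H+] = 10^(-pH) = 10^(-11.9)
= 1.26×10^-12 M

1.26×10^-12 M


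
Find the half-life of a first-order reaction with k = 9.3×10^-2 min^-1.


t½ = ln2/k = 0.693147/(9.3×10^-2 min^-1)
= 7.453 min

7.453 min


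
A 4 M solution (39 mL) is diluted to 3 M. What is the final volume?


C1V1 = C2V2
4 × 39 = 3 × V2
V2 = 156/3 = 52.0 mL

52.0 mL


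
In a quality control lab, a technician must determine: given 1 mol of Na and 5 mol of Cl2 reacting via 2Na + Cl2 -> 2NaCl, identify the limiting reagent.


Mole ratio available / coefficient:
  Na: 1/2 = 0.500
  Cl2: 5/1 = 5.000
Smaller ratio is limiting.

Na


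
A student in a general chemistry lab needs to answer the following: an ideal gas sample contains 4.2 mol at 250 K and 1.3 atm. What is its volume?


PV = nRT  (R = 0.08206 L·atm/(mol·K))
V = nRT/P = 4.2×0.08206×250/1.3
= 66.279 L

66.279 L


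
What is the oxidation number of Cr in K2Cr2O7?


2(+1) + 2x + 7(-2) = 0, so x = +6
Oxidation number: +6

+6


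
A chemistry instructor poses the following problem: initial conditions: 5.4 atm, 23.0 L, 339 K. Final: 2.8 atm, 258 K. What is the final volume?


P1V1/T1 = P2V2/T2
V2 = P1V1T2/(T1P2)
= 5.4×23.0×258/(339×2.8)
= 33.759 L

33.759 L


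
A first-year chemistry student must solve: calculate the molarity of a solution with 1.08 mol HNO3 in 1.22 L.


M = n/V = 1.08/1.22 = 0.885 mol/L

0.885 M


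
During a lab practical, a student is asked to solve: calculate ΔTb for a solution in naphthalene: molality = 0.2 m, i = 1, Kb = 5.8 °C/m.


ΔTb = Kb × m × i
= 5.8 × 0.2 × 1
= 1.16 °C

1.16 °C


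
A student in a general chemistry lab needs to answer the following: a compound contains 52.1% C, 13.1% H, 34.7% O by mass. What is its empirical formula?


Assume 100 g sample. Moles of each element:
  C: 52.1/12.01 = 4.338 mol
  H: 13.1/1.008 = 12.996 mol
  O: 34.7/16.0 = 2.169 mol
Divide by smallest (2.169):
  C: 4.338/2.169 = 2.0
  H: 12.996/2.169 = 5.99
  O: 2.169/2.169 = 1.0
Empirical formula: C2H6O

C2H6O


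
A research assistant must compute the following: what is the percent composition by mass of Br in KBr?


M(KBr) = 1×39.1 + 1×79.9 = 119.00 g/mol
Mass of Br = 1 × 79.9 = 79.90 g/mol
% Br = 79.90/119.00 × 100 = 67.14%

67.14%


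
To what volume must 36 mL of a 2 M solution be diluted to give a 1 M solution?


C1V1 = C2V2
2 × 36 = 1 × V2
V2 = 72/1 = 72.0 mL

72.0 mL


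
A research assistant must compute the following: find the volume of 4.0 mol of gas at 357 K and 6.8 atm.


PV = nRT  (R = 0.08206 L·atm/(mol·K))
V = nRT/P = 4.0×0.08206×357/6.8
= 17.233 L

17.233 L


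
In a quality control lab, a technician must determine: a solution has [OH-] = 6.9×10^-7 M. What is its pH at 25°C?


pOH = -log10([OH-]) = -log10(6.9×10^-7)
= 7 - log10(6.9) = 6.16
pH = 14 - pOH = 14 - 6.16 = 7.84

7.84


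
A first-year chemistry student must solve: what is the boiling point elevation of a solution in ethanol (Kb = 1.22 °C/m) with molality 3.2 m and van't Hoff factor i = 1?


ΔTb = Kb × m × i
= 1.22 × 3.2 × 1
= 3.904 °C

3.904 °C


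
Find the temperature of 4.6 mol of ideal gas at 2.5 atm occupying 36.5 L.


PV = nRT  (R = 0.08206 L·atm/(mol·K))
T = PV/(nR) = 2.5×36.5/(4.6×0.08206)
= 91.25/0.377476
= 241.74 K

241.74 K


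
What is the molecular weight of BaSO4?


M(BaSO4) = 1×137.33 + 1×32.07 + 4×16.0
= 137.33 + 32.07 + 64.0
= 233.4 g/mol

233.4 g/mol


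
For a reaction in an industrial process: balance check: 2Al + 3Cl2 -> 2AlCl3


Equation: 2Al + 3Cl2 -> 2AlCl3
Check atoms: Al: 2=2, Cl: 6=6
Balanced

Yes, balanced


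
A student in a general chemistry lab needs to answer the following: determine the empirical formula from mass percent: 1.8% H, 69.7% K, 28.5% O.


Assume 100 g sample. Moles of each element:
  H: 1.8/1.008 = 1.786 mol
  K: 69.7/39.1 = 1.783 mol
  O: 28.5/16.0 = 1.781 mol
Divide by smallest (1.781):
  H: 1.786/1.781 = 1.0
  K: 1.783/1.781 = 1.0
  O: 1.781/1.781 = 1.0
Empirical formula: KOH

KOH


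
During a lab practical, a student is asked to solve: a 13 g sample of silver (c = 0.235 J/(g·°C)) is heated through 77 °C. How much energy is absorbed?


q = mcΔT = 13 × 0.235 × 77
= 235.24 J

235.24 J


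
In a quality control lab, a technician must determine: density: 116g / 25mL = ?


ρ = mass/volume
= 116/25
= 4.64 g/mL

4.64 g/mL


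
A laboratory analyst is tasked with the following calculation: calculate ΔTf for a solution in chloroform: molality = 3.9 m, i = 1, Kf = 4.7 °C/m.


ΔTf = Kf × m × i
= 4.7 × 3.9 × 1
= 18.33 °C

18.33 °C


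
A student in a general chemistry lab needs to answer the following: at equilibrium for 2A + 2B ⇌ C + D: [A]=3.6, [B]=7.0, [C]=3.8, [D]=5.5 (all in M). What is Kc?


Kc = [C][D]/([A]^2[B]^2)
= (3.8^1 × 5.5^1)/(3.6^2 × 7.0^2)
= 20.9/635.04
= 0.03291

0.03291


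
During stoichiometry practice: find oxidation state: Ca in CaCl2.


Group 2 metal: +2
Oxidation number: +2

+2


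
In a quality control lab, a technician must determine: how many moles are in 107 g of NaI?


M(NaI) = 149.89 g/mol
n = mass/M = 107/149.89 = 0.7139 mol

0.7139 mol


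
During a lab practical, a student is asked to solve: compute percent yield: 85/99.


% yield = actual/theoretical × 100
= 85/99 × 100
= 85.86%

85.86%


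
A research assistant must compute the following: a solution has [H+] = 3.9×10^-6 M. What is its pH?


pH = -log10([H+]) = -log10(3.9×10^-6)
= 6 - log10(3.9)
= 6 - 0.59
= 5.41

5.41


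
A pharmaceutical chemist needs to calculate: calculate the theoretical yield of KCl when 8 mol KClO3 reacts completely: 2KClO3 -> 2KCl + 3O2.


Mole ratio KCl:KClO3 = 2:2
n(KCl) = 8 × 2/2 = 8.000 mol
mass = 8.000 × 74.55 = 596.4 g

596.4 g


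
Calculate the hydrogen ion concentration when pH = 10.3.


[H+] = 10^(-pH) = 10^(-10.3)
= 5.01×10^-11 M

5.01×10^-11 M


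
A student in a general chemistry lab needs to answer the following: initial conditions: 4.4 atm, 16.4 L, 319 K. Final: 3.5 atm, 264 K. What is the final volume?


P1V1/T1 = P2V2/T2
V2 = P1V1T2/(T1P2)
= 4.4×16.4×264/(319×3.5)
= 17.062 L

17.062 L


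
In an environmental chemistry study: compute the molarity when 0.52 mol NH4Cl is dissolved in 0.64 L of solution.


M = n/V = 0.52/0.64 = 0.813 mol/L

0.813 M


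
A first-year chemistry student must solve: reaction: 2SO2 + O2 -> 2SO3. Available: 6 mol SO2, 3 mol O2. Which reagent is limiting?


Mole ratio available / coefficient:
  SO2: 6/2 = 3.000
  O2: 3/1 = 3.000
Smaller ratio is limiting.

neither (stoichiometric); SO2 and O2 are fully consumed


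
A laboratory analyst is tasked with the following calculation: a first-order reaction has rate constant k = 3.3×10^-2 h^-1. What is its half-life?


t½ = ln2/k = 0.693147/(3.3×10^-2 h^-1)
= 21.00 h

21.00 h


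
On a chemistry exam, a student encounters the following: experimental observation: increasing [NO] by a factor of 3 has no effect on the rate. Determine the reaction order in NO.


rate ∝ [NO]^n
rate ∝ [NO]^0
Order in NO: 0

0


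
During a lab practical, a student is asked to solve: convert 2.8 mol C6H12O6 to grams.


M(C6H12O6) = 180.16 g/mol
mass = n × M = 2.8 × 180.16 = 504.45 g

504.45 g


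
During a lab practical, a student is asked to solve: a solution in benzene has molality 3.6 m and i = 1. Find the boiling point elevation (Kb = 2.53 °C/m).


ΔTb = Kb × m × i
= 2.53 × 3.6 × 1
= 9.108 °C

9.108 °C


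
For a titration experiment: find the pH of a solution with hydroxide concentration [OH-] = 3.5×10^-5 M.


pOH = -log10([OH-]) = -log10(3.5×10^-5)
= 5 - log10(3.5) = 4.46
pH = 14 - pOH = 14 - 4.46 = 9.54

9.54


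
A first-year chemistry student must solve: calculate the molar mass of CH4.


M(CH4) = 1×12.01 + 4×1.008
= 12.01 + 4.03
= 16.04 g/mol

16.04 g/mol


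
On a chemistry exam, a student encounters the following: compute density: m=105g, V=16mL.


ρ = mass/volume
= 105/16
= 6.562 g/mL

6.562 g/mL


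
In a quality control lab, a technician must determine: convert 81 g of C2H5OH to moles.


M(C2H5OH) = 46.07 g/mol
n = mass/M = 81/46.07 = 1.7582 mol

1.7582 mol


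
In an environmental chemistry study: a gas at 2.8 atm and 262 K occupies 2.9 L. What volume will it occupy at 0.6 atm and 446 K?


P1V1/T1 = P2V2/T2
V2 = P1V1T2/(T1P2)
= 2.8×2.9×446/(262×0.6)
= 23.038 L

23.038 L


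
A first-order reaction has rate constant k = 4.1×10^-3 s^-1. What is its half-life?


t½ = ln2/k = 0.693147/(4.1×10^-3 s^-1)
= 169.1 s

169.1 s
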